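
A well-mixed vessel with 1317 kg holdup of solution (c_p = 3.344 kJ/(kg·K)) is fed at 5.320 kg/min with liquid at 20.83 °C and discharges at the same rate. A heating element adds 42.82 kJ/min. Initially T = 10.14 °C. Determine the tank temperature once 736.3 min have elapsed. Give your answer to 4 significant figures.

22.57 °C

M c_p dT/dt = ṁ c_p (T_in − T) + Q̇.
Rearrange: dT/dt = (T_ss − T)/τ with τ = M/ṁ = 247.556 min and T_ss = T_in + Q̇/(ṁ c_p) = 23.2370 °C.
This is linear first-order; T(t) = T_ss + (T₀ − T_ss) e^(−t/τ).
T(736.3) = 23.2370 + (-13.0970)·e^(−736.3/247.556) = 23.2370 + (-13.0970)·0.0510846 = 22.5679 °C.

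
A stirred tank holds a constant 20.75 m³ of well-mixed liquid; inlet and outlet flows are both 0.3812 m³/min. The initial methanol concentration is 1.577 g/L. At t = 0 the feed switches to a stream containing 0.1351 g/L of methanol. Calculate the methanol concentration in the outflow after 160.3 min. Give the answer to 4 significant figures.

0.2110 g/L

Transient balance on the dissolved component: V dC/dt = Q(C_in − C).
So dC/dt = (C_in − C)/τ with τ = V/Q = 20.75/0.3812 = 54.4334 min.
Integrating: C(t) = C_in + (C₀ − C_in) e^(−t/τ).
C(160.3) = 0.1351 + (1.577 − 0.1351)·e^(−160.3/54.4334) = 0.1351 + (1.44190)·0.0526081 = 0.210956 g/L.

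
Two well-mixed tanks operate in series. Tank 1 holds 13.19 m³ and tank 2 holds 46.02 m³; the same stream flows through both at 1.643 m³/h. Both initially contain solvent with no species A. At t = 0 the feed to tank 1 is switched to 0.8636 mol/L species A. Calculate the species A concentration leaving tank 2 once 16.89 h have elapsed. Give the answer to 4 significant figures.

0.2435 mol/L

Each tank obeys Vᵢ dCᵢ/dt = Q(Cᵢ₋₁ − Cᵢ), so τᵢ = Vᵢ/Q.
τ₁ = 13.19/1.643 = 8.02800 h; τ₂ = 46.02/1.643 = 28.0097 h.
Solving the cascade with C₁(0)=C₂(0)=0 gives C₂(t) = C_in[1 − (τ₁ e^(−t/τ₁) − τ₂ e^(−t/τ₂))/(τ₁ − τ₂)].
At t = 16.89: e^(−t/τ₁) = 0.121981, e^(−t/τ₂) = 0.547165.
C₂ = 0.8636·[1 − (8.02800·0.121981 − 28.0097·0.547165)/(-19.9817)] = 0.8636·0.282010 = 0.243544 mol/L.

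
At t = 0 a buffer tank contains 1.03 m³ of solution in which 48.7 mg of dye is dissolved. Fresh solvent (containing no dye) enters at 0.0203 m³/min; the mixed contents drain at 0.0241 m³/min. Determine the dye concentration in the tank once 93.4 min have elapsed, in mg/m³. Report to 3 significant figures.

4.95 mg/m³

Total volume: dV/dt = Q_in − Q_out = -0.0038000 m³/min, so V(t) = 1.03 − 0.0038000 t and V(93.4) = 0.67508 m³.
No dye enters, so dm/dt = −Q_out · (m/V).
Separate: dm/m = −Q_out dt/V(t) ⇒ ln(m/m₀) = −(Q_out/(Q_in−Q_out)) ln(V/V₀).
m = m₀ (V₀/V)^(Q_out/(Q_in−Q_out)) = 48.7 × (1.03/0.67508)^(-6.3421) = 3.3409 mg.
C = m/V = 3.3409/0.67508 = 4.9489 mg/m³.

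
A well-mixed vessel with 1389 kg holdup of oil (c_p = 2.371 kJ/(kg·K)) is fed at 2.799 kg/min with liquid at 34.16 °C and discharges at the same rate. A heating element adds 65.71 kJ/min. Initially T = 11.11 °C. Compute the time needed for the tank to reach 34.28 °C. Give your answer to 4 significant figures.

602.7 min

M c_p dT/dt = ṁ c_p (T_in − T) + Q̇.
τ = M/ṁ = 496.249 min; T_ss = T_in + Q̇/(ṁ c_p) = 44.0614 °C.
T(t) = T_ss + (T₀ − T_ss) e^(−t/τ). Set T = 34.28:
e^(−t/τ) = (34.28 − 44.0614)/(11.11 − 44.0614) = 0.296843
t = −496.249 · ln(0.296843) = 602.719 min.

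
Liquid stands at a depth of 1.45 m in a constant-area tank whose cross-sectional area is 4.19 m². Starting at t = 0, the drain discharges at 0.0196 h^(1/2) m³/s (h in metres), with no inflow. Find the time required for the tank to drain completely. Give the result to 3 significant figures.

515 s

Volume balance on the tank: A dh/dt = −0.0196 √h.
∫ h^(−1/2) dh = −(0.0196/A) ∫ dt, giving 2√h = 2√h₀ − (0.0196/A) t.
Set h = 0: 2√h₀ = (0.0196/A) t_empty ⇒ t_empty = 2A√h₀/0.0196.
t_empty = 2·4.19·√1.45/0.0196 = 8.3800·1.2042/0.0196 = 514.84 s.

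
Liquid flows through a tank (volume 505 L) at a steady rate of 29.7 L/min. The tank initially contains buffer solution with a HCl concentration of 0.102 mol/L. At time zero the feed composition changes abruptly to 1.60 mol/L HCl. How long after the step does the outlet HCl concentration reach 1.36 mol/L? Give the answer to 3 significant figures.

Species balance: V dC/dt = Q(C_in − C) ⇒ τ = V/Q = 17.003 min.
C(t) = C_in + (C₀ − C_in) e^(−t/τ). Set C = 1.36 and solve for t:
e^(−t/τ) = (C − C_in)/(C₀ − C_in) = (1.36 − 1.60)/(0.102 − 1.60) = 0.16021
t = −τ ln(…) = 17.003 × 1.8312 = 31.137 min.

31.1 min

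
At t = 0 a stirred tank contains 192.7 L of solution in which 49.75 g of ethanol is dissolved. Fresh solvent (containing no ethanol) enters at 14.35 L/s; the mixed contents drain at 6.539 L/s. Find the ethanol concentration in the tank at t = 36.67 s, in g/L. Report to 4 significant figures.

0.04844 g/L

Let m(t) be the amount of ethanol. Volume: V(t) = V₀ + (Q_in − Q_out) t = 192.7 + 7.81100 t; V(36.67) = 479.129 L.
Solute balance: dm/dt = 0 − Q_out C = −Q_out m/V(t).
Separate: dm/m = −Q_out dt/V(t) ⇒ ln(m/m₀) = −(Q_out/(Q_in−Q_out)) ln(V/V₀).
m = m₀ (V₀/V)^(Q_out/(Q_in−Q_out)) = 49.75 × (192.7/479.129)^(0.837153) = 23.2081 g.
C = m/V = 23.2081/479.129 = 0.0484381 g/L.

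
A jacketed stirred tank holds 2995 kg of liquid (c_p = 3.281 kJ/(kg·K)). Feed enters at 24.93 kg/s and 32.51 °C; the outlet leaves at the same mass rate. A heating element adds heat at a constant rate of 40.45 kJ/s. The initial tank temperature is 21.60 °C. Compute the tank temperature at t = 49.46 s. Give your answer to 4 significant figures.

M c_p dT/dt = ṁ c_p (T_in − T) + Q̇.
τ = M/ṁ = 120.136 s; T_ss = T_in + Q̇/(ṁ c_p) = 32.51 + 40.45/(24.93·3.281) = 33.0045 °C.
This is linear first-order; T(t) = T_ss + (T₀ − T_ss) e^(−t/τ).
T(49.46) = 33.0045 + (-11.4045)·e^(−49.46/120.136) = 33.0045 + (-11.4045)·0.662524 = 25.4488 °C.

25.45 °C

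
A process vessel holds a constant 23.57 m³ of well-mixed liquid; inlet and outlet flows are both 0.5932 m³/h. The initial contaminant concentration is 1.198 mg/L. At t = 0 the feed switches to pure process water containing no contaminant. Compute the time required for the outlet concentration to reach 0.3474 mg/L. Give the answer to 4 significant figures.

49.19 h

Accumulation = in − out for the solute gives V dC/dt = Q(C_in − C), so τ = V/Q = 39.7336 h.
C(t) = C_in + (C₀ − C_in) e^(−t/τ). Set C = 0.3474 and solve for t:
e^(−t/τ) = (C − C_in)/(C₀ − C_in) = (0.3474 − 0)/(1.198 − 0) = 0.289983
t = −τ ln(…) = 39.7336 × 1.23793 = 49.1876 h.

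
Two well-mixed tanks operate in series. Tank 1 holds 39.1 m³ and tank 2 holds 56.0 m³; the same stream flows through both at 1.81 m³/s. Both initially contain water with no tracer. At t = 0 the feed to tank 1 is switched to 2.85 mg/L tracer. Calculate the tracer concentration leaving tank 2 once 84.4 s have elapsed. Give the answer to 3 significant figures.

Time constants: τᵢ = Vᵢ/Q for each well-mixed tank.
τ₁ = 39.1/1.81 = 21.602 s; τ₂ = 56.0/1.81 = 30.939 s.
Tank 1: C₁ = C_in(1 − e^(−t/τ₁)). Tank 2 (τ₁ ≠ τ₂): C₂ = C_in[1 − (τ₁ e^(−t/τ₁) − τ₂ e^(−t/τ₂))/(τ₁ − τ₂)].
At t = 84.4: e^(−t/τ₁) = 0.020101, e^(−t/τ₂) = 0.065355.
C₂ = 2.85·[1 − (21.602·0.020101 − 30.939·0.065355)/(-9.3370)] = 2.85·0.82995 = 2.3653 mg/L.

2.37 mg/L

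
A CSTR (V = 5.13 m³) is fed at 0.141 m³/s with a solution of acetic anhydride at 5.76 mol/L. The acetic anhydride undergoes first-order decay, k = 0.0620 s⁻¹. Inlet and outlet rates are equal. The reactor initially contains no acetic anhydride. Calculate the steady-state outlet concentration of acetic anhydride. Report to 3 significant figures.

V dC/dt = Q(C_in − C) − k V C.
Steady state (dC/dt = 0): C_ss = Q C_in/(Q + kV) = C_in/(1 + kV/Q).
C_ss = 0.141·5.76/(0.141 + 0.0620·5.13) = 0.81216/0.45906 = 1.7692 mol/L.

1.77 mol/L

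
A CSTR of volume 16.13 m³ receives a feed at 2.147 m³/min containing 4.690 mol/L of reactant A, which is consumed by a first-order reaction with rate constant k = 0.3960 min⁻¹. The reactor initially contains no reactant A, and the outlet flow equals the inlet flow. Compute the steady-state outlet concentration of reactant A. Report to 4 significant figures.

Accumulation = in − out − consumed: V dC/dt = Q C_in − Q C − k V C.
At steady state: 0 = Q C_in − (Q + kV) C_ss, so C_ss = Q C_in/(Q + kV).
C_ss = 2.147·4.690/(2.147 + 0.3960·16.13) = 10.0694/8.53448 = 1.17985 mol/L.

1.180 mol/L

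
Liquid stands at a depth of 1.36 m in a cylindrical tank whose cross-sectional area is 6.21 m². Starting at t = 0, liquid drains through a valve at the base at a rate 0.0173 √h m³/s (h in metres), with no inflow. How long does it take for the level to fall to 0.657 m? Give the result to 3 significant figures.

255 s

With no inflow, A dh/dt = −0.0173 √h.
∫ h^(−1/2) dh = −(0.0173/A) ∫ dt, giving 2√h = 2√h₀ − (0.0173/A) t.
t = 2A(√h₀ − √h)/0.0173 = 2·6.21·(√1.36 − √0.657)/0.0173
  = 12.420 × (1.1662 − 0.81056) / 0.0173 = 255.32 s.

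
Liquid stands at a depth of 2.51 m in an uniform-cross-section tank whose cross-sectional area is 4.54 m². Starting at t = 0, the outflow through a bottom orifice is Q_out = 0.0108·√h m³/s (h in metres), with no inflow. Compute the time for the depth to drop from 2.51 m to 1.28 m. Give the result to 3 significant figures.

381 s

A dh/dt = −Q_out = −0.0108 √h.
This is separable: 2 d(√h)/dt = −0.0108/A, so √h = √h₀ − (0.0108/(2A)) t.
t = 2A(√h₀ − √h)/0.0108 = 2·4.54·(√2.51 − √1.28)/0.0108
  = 9.0800 × (1.5843 − 1.1314) / 0.0108 = 380.79 s.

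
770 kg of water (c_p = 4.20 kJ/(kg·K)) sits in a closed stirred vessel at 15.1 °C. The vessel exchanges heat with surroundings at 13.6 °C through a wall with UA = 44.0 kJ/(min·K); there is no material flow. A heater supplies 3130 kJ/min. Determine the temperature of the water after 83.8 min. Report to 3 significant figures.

M c_p dT/dt = −UA(T − T_amb) + Q̇.
dT/dt = (T_ss − T)/τ with T_ss = T_amb + Q̇/UA = 13.6 + 3130/44.0 = 84.736 °C, τ = M c_p/UA = 770·4.20/44.0 = 73.500 min.
Integrating: T(t) = T_ss + (T₀ − T_ss) e^(−t/τ).
T(83.8) = 84.736 + (-69.636)·0.31978 = 62.468 °C.

62.5 °C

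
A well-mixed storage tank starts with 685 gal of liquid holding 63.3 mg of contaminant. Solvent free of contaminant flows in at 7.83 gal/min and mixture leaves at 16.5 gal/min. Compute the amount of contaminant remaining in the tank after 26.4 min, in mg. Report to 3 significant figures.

Total volume: dV/dt = Q_in − Q_out = -8.6700 gal/min, so V(t) = 685 − 8.6700 t and V(26.4) = 456.11 gal.
Species balance (pure solvent in): dm/dt = −Q_out · m/V(t).
Separate: dm/m = −Q_out dt/V(t) ⇒ ln(m/m₀) = −(Q_out/(Q_in−Q_out)) ln(V/V₀).
m = m₀ (V₀/V)^(Q_out/(Q_in−Q_out)) = 63.3 × (685/456.11)^(-1.9031) = 29.193 mg.

29.2 mg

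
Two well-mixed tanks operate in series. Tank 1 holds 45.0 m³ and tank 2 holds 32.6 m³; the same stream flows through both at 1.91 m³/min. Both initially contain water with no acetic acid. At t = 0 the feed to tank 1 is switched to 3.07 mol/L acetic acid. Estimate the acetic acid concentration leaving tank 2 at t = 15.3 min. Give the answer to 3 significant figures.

0.544 mol/L

Species balance on tank i: dCᵢ/dt = (Cᵢ₋₁ − Cᵢ)/τᵢ with τᵢ = Vᵢ/Q.
τ₁ = 45.0/1.91 = 23.560 min; τ₂ = 32.6/1.91 = 17.068 min.
Solving the cascade with C₁(0)=C₂(0)=0 gives C₂(t) = C_in[1 − (τ₁ e^(−t/τ₁) − τ₂ e^(−t/τ₂))/(τ₁ − τ₂)].
At t = 15.3: e^(−t/τ₁) = 0.52236, e^(−t/τ₂) = 0.40803.
C₂ = 3.07·[1 − (23.560·0.52236 − 17.068·0.40803)/(6.4921)] = 3.07·0.17707 = 0.54360 mol/L.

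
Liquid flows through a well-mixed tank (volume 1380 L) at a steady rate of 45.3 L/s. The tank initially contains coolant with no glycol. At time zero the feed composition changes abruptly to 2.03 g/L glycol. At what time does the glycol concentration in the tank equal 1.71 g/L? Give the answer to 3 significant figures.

56.3 s

Species balance: V dC/dt = Q(C_in − C) ⇒ τ = V/Q = 30.464 s.
C(t) = C_in + (C₀ − C_in) e^(−t/τ). Set C = 1.71 and solve for t:
e^(−t/τ) = (C − C_in)/(C₀ − C_in) = (1.71 − 2.03)/(0 − 2.03) = 0.15764
t = −τ ln(…) = 30.464 × 1.8475 = 56.281 s.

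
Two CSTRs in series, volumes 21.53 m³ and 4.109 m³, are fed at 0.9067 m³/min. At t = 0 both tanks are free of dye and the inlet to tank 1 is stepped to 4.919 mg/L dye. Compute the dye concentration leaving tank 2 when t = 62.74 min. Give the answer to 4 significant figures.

Species balance on tank i: dCᵢ/dt = (Cᵢ₋₁ − Cᵢ)/τᵢ with τᵢ = Vᵢ/Q.
τ₁ = 21.53/0.9067 = 23.7455 min; τ₂ = 4.109/0.9067 = 4.53182 min.
Solving the cascade with C₁(0)=C₂(0)=0 gives C₂(t) = C_in[1 − (τ₁ e^(−t/τ₁) − τ₂ e^(−t/τ₂))/(τ₁ − τ₂)].
At t = 62.74: e^(−t/τ₁) = 0.0712051, e^(−t/τ₂) = 9.71590e-07.
C₂ = 4.919·[1 − (23.7455·0.0712051 − 4.53182·9.71590e-07)/(19.2136)] = 4.919·0.912000 = 4.48613 mg/L.

4.486 mg/L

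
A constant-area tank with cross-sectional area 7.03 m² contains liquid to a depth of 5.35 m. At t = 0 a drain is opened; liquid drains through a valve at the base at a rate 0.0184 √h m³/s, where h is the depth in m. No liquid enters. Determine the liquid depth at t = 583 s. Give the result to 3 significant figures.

2.40 m

Accumulation of liquid (constant cross-section A): A dh/dt = −0.0184 √h.
Separate and integrate: 2(√h − √h₀) = −(0.0184/A) t.
√h = √5.35 − 0.0184·583/(2·7.03) = 2.3130 − 0.76296 = 1.5500.
h = 1.5500² = 2.4026 m.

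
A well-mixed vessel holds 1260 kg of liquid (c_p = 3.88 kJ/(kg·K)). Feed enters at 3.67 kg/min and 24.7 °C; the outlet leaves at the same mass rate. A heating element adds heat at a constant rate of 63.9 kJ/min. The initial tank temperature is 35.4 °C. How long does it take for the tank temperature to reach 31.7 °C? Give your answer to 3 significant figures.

311 min

M c_p dT/dt = ṁ c_p (T_in − T) + Q̇.
τ = M/ṁ = 343.32 min; T_ss = T_in + Q̇/(ṁ c_p) = 29.187 °C.
T(t) = T_ss + (T₀ − T_ss) e^(−t/τ). Set T = 31.7:
e^(−t/τ) = (31.7 − 29.187)/(35.4 − 29.187) = 0.40443
t = −343.32 · ln(0.40443) = 310.81 min.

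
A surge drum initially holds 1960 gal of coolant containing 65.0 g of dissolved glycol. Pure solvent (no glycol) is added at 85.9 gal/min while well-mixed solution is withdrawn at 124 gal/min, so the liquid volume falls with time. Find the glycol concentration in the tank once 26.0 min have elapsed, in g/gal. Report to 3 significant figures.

0.00678 g/gal

Let m(t) be the amount of glycol. Volume: V(t) = V₀ + (Q_in − Q_out) t = 1960 − 38.100 t; V(26.0) = 969.40 gal.
No glycol enters, so dm/dt = −Q_out · (m/V).
dm/m = −Q_out dt/(V₀ − 38.100 t); integrating gives ln(m/m₀) = −(Q_out/(Q_in−Q_out)) ln(V/V₀).
m = m₀ (V₀/V)^(Q_out/(Q_in−Q_out)) = 65.0 × (1960/969.40)^(-3.2546) = 6.5737 g.
C = m/V = 6.5737/969.40 = 0.0067812 g/gal.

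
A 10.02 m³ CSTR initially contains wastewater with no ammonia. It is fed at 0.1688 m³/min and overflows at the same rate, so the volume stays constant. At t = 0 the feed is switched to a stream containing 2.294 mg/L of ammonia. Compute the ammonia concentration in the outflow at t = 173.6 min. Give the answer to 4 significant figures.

Accumulation = in − out for the solute gives V dC/dt = Q(C_in − C).
Rewrite as dC/dt + C/τ = C_in/τ, τ = V/Q = 59.3602 min.
This is linear first-order; C(t) = C_in + (C₀ − C_in) e^(−t/τ).
C(173.6) = 2.294 + (0 − 2.294)·e^(−173.6/59.3602) = 2.294 + (-2.29400)·0.0536905 = 2.17083 mg/L.

2.171 mg/L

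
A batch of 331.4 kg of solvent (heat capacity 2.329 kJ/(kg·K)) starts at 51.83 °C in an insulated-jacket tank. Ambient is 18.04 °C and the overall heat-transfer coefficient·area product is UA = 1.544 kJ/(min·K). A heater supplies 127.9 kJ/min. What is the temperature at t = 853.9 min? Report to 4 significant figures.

91.99 °C

Lumped-capacitance energy balance: M c_p dT/dt = UA(T_amb − T) + Q̇.
dT/dt = (T_ss − T)/τ with T_ss = T_amb + Q̇/UA = 18.04 + 127.9/1.544 = 100.877 °C, τ = M c_p/UA = 331.4·2.329/1.544 = 499.890 min.
Solution: T(t) = T_ss + (T₀ − T_ss) e^(−t/τ).
T(853.9) = 100.877 + (-49.0468)·0.181196 = 91.9897 °C.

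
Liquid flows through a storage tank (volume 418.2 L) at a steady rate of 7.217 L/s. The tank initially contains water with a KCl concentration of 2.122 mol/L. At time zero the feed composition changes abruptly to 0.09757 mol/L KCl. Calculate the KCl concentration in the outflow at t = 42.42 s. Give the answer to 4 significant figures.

1.071 mol/L

Mass balance on the solute (V constant): V dC/dt = Q(C_in − C).
So dC/dt = (C_in − C)/τ with τ = V/Q = 418.2/7.217 = 57.9465 s.
C approaches C_in exponentially: C(t) = C_in + (C₀ − C_in) e^(−t/τ).
C(42.42) = 0.09757 + (2.122 − 0.09757)·e^(−42.42/57.9465) = 0.09757 + (2.02443)·0.480920 = 1.07116 mol/L.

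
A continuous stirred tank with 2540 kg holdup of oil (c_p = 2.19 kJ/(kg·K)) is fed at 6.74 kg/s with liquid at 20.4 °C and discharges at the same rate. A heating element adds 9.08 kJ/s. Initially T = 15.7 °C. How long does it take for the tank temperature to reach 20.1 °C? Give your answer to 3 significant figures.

M c_p dT/dt = ṁ c_p (T_in − T) + Q̇.
τ = M/ṁ = 376.85 s; T_ss = T_in + Q̇/(ṁ c_p) = 21.015 °C.
T(t) = T_ss + (T₀ − T_ss) e^(−t/τ). Set T = 20.1:
e^(−t/τ) = (20.1 − 21.015)/(15.7 − 21.015) = 0.17218
t = −376.85 · ln(0.17218) = 662.97 s.

663 s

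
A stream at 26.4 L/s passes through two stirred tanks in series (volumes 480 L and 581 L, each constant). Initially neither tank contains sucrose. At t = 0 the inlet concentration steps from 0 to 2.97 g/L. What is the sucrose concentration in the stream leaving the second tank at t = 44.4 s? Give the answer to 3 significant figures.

1.93 g/L

Species balance on tank i: dCᵢ/dt = (Cᵢ₋₁ − Cᵢ)/τᵢ with τᵢ = Vᵢ/Q.
τ₁ = 480/26.4 = 18.182 s; τ₂ = 581/26.4 = 22.008 s.
Solving the cascade with C₁(0)=C₂(0)=0 gives C₂(t) = C_in[1 − (τ₁ e^(−t/τ₁) − τ₂ e^(−t/τ₂))/(τ₁ − τ₂)].
At t = 44.4: e^(−t/τ₁) = 0.086987, e^(−t/τ₂) = 0.13299.
C₂ = 2.97·[1 − (18.182·0.086987 − 22.008·0.13299)/(-3.8258)] = 2.97·0.64838 = 1.9257 g/L.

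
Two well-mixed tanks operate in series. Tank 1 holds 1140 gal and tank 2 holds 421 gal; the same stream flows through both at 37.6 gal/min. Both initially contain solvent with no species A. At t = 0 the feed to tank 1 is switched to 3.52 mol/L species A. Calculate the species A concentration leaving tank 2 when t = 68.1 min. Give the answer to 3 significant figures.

Species balance on tank i: dCᵢ/dt = (Cᵢ₋₁ − Cᵢ)/τᵢ with τᵢ = Vᵢ/Q.
τ₁ = 1140/37.6 = 30.319 min; τ₂ = 421/37.6 = 11.197 min.
Tank 1: C₁ = C_in(1 − e^(−t/τ₁)). Tank 2 (τ₁ ≠ τ₂): C₂ = C_in[1 − (τ₁ e^(−t/τ₁) − τ₂ e^(−t/τ₂))/(τ₁ − τ₂)].
At t = 68.1: e^(−t/τ₁) = 0.10581, e^(−t/τ₂) = 0.0022834.
C₂ = 3.52·[1 − (30.319·0.10581 − 11.197·0.0022834)/(19.122)] = 3.52·0.83357 = 2.9342 mol/L.

2.93 mol/L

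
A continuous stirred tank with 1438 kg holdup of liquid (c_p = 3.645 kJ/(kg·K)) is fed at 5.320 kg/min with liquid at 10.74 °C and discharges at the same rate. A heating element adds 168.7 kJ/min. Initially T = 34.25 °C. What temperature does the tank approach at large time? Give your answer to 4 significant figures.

M c_p dT/dt = ṁ c_p (T_in − T) + Q̇.
At steady state dT/dt = 0 ⇒ T_ss = T_in + Q̇/(ṁ c_p) = 10.74 + 168.7/(5.320·3.645) = 19.4397 °C.

19.44 °C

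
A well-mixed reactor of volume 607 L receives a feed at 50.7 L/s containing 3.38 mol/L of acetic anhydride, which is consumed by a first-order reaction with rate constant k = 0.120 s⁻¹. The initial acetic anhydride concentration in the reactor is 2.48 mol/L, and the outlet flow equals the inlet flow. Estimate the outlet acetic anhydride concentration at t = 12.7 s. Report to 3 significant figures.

1.47 mol/L

V dC/dt = Q(C_in − C) − k V C.
This is linear with rate a = Q/V + k = 0.20353 s⁻¹.
C_ss = Q C_in/(Q + kV) = 1.3871 mol/L; C(t) = C_ss + (C₀ − C_ss) e^(−a t).
C(12.7) = 1.3871 + (1.0929)·e^(−0.20353·12.7) = 1.3871 + (1.0929)·0.075413 = 1.4695 mol/L.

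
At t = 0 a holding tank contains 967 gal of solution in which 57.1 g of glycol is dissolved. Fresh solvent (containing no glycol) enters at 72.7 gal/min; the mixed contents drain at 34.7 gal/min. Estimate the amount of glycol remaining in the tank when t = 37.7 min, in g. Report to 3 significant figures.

Total volume: dV/dt = Q_in − Q_out = 38.000 gal/min, so V(t) = 967 + 38.000 t and V(37.7) = 2399.6 gal.
Species balance (pure solvent in): dm/dt = −Q_out · m/V(t).
dm/m = −Q_out dt/(V₀ + 38.000 t); integrating gives ln(m/m₀) = −(Q_out/(Q_in−Q_out)) ln(V/V₀).
m = m₀ (V₀/V)^(Q_out/(Q_in−Q_out)) = 57.1 × (967/2399.6)^(0.91316) = 24.900 g.

24.9 g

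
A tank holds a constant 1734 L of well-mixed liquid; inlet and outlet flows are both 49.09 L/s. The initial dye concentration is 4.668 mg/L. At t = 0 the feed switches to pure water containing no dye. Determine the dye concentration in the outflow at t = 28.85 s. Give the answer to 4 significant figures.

Mass balance on the solute (V constant): V dC/dt = Q(C_in − C).
Rewrite as dC/dt + C/τ = C_in/τ, τ = V/Q = 35.3229 s.
C approaches C_in exponentially: C(t) = C_in + (C₀ − C_in) e^(−t/τ).
C(28.85) = 0 + (4.668 − 0)·e^(−28.85/35.3229) = 0 + (4.66800)·0.441865 = 2.06263 mg/L.

2.063 mg/L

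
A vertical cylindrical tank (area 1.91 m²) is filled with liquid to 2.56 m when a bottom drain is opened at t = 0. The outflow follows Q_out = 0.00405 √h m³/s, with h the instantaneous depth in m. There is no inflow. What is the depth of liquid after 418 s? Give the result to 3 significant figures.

1.34 m

A dh/dt = −Q_out = −0.00405 √h.
This is separable: 2 d(√h)/dt = −0.00405/A, so √h = √h₀ − (0.00405/(2A)) t.
√h = √2.56 − 0.00405·418/(2·1.91) = 1.6000 − 0.44317 = 1.1568.
h = 1.1568² = 1.3383 m.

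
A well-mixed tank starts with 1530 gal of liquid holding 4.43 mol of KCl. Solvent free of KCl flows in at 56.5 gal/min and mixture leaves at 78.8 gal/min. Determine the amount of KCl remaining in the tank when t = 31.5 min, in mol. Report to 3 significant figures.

Total volume: dV/dt = Q_in − Q_out = -22.300 gal/min, so V(t) = 1530 − 22.300 t and V(31.5) = 827.55 gal.
Solute balance: dm/dt = 0 − Q_out C = −Q_out m/V(t).
Separate: dm/m = −Q_out dt/V(t) ⇒ ln(m/m₀) = −(Q_out/(Q_in−Q_out)) ln(V/V₀).
m = m₀ (V₀/V)^(Q_out/(Q_in−Q_out)) = 4.43 × (1530/827.55)^(-3.5336) = 0.50500 mol.

0.505 mol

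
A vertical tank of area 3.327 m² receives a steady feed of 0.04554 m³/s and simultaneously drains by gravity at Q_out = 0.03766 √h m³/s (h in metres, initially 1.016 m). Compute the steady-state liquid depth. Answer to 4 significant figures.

Level balance: A dh/dt = 0.04554 − 0.03766 √h. Setting dh/dt = 0:
Q_in = 0.03766 √h_ss ⇒ √h_ss = 0.04554/0.03766 = 1.20924.
h_ss = 1.20924² = 1.46226 m. (Since h₀ = 1.016 m < h_ss, the level will rise toward this value.)

1.462 m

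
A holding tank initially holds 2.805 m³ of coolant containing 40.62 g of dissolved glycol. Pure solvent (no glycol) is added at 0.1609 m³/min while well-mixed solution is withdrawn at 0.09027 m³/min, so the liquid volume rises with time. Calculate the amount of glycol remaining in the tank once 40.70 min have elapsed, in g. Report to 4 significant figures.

16.49 g

Total volume: dV/dt = Q_in − Q_out = 0.0706300 m³/min, so V(t) = 2.805 + 0.0706300 t and V(40.70) = 5.67964 m³.
No glycol enters, so dm/dt = −Q_out · (m/V).
Separate: dm/m = −Q_out dt/V(t) ⇒ ln(m/m₀) = −(Q_out/(Q_in−Q_out)) ln(V/V₀).
m = m₀ (V₀/V)^(Q_out/(Q_in−Q_out)) = 40.62 × (2.805/5.67964)^(1.27807) = 16.4875 g.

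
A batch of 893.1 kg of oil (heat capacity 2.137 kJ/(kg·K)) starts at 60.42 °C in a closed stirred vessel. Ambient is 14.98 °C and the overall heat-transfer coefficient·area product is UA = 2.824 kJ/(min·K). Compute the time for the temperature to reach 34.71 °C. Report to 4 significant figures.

M c_p dT/dt = −UA(T − T_amb).
τ = M c_p/UA = 675.834 min; T_ss = T_amb = 14.9800 °C.
T(t) = T_ss + (T₀ − T_ss)e^(−t/τ); set T = 34.71:
t = −τ ln[(T − T_ss)/(T₀ − T_ss)] = −675.834 · ln(0.434199) = 563.816 min.

563.8 min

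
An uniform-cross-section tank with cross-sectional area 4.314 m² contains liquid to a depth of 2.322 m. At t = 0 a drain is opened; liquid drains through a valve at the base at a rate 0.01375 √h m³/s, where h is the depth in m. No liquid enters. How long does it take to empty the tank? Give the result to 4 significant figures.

Unsteady balance on liquid volume: A dh/dt = −0.01375 √h.
This is separable: 2 d(√h)/dt = −0.01375/A, so √h = √h₀ − (0.01375/(2A)) t.
Set h = 0: 2√h₀ = (0.01375/A) t_empty ⇒ t_empty = 2A√h₀/0.01375.
t_empty = 2·4.314·√2.322/0.01375 = 8.62800·1.52381/0.01375 = 956.178 s.

956.2 s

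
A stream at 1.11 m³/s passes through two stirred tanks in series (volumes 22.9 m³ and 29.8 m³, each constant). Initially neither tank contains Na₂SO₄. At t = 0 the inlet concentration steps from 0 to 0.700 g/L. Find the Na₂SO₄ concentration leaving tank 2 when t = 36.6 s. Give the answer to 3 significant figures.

0.321 g/L

Time constants: τᵢ = Vᵢ/Q for each well-mixed tank.
τ₁ = 22.9/1.11 = 20.631 s; τ₂ = 29.8/1.11 = 26.847 s.
Tank 1: C₁ = C_in(1 − e^(−t/τ₁)). Tank 2 (τ₁ ≠ τ₂): C₂ = C_in[1 − (τ₁ e^(−t/τ₁) − τ₂ e^(−t/τ₂))/(τ₁ − τ₂)].
At t = 36.6: e^(−t/τ₁) = 0.16964, e^(−t/τ₂) = 0.25582.
C₂ = 0.700·[1 − (20.631·0.16964 − 26.847·0.25582)/(-6.2162)] = 0.700·0.45818 = 0.32073 g/L.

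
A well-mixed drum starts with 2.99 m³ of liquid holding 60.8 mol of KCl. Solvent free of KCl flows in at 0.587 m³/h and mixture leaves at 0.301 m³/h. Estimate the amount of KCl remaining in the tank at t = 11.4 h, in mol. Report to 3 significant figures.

28.0 mol

Total volume: dV/dt = Q_in − Q_out = 0.28600 m³/h, so V(t) = 2.99 + 0.28600 t and V(11.4) = 6.2504 m³.
Species balance (pure solvent in): dm/dt = −Q_out · m/V(t).
Separate: dm/m = −Q_out dt/V(t) ⇒ ln(m/m₀) = −(Q_out/(Q_in−Q_out)) ln(V/V₀).
m = m₀ (V₀/V)^(Q_out/(Q_in−Q_out)) = 60.8 × (2.99/6.2504)^(1.0524) = 27.982 mol.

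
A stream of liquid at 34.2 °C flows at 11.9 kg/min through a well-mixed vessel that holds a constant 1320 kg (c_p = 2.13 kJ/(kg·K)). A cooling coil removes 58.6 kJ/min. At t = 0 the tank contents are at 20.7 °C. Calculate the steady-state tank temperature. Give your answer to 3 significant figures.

31.9 °C

M c_p dT/dt = ṁ c_p (T_in − T) − Q̇.
At steady state dT/dt = 0 ⇒ T_ss = T_in − Q̇/(ṁ c_p) = 34.2 − 58.6/(11.9·2.13) = 31.888 °C.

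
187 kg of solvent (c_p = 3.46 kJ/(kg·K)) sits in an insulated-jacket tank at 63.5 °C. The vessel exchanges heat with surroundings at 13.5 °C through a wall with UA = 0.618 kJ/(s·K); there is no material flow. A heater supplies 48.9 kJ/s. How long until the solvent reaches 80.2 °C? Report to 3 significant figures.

Lumped-capacitance energy balance: M c_p dT/dt = UA(T_amb − T) + Q̇.
τ = M c_p/UA = 1047.0 s; T_ss = T_amb + Q̇/UA = 13.5 + 48.9/0.618 = 92.626 °C.
T(t) = T_ss + (T₀ − T_ss)e^(−t/τ); set T = 80.2:
t = −τ ln[(T − T_ss)/(T₀ − T_ss)] = −1047.0 · ln(0.42663) = 891.83 s.

892 s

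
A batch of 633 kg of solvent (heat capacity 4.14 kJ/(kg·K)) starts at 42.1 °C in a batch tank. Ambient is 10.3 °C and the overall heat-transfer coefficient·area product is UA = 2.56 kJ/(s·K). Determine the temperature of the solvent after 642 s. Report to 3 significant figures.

Heat balance on the well-mixed liquid: M c_p dT/dt = −UA(T − T_amb).
dT/dt = (T_ss − T)/τ with T_ss = T_amb = 10.300 °C, τ = M c_p/UA = 633·4.14/2.56 = 1023.7 s.
Solution: T(t) = T_ss + (T₀ − T_ss) e^(−t/τ).
T(642) = 10.300 + (31.800)·0.53411 = 27.285 °C.

27.3 °C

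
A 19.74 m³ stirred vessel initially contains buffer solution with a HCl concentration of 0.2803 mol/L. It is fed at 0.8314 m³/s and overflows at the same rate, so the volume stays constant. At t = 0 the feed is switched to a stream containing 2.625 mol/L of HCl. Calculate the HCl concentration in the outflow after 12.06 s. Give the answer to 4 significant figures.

1.214 mol/L

Transient balance on the dissolved component: V dC/dt = Q(C_in − C).
Time constant τ = V/Q = 19.74/0.8314 = 23.7431 s.
Integrating: C(t) = C_in + (C₀ − C_in) e^(−t/τ).
C(12.06) = 2.625 + (0.2803 − 2.625)·e^(−12.06/23.7431) = 2.625 + (-2.34470)·0.601735 = 1.21411 mol/L.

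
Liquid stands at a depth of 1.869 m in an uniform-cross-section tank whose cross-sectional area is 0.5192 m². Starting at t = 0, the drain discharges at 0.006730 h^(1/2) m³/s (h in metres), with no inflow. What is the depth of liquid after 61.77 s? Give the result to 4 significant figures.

0.9347 m

A dh/dt = −Q_out = −0.006730 √h.
∫ h^(−1/2) dh = −(0.006730/A) ∫ dt, giving 2√h = 2√h₀ − (0.006730/A) t.
√h = √1.869 − 0.006730·61.77/(2·0.5192) = 1.36711 − 0.400339 = 0.966775.
h = 0.966775² = 0.934653 m.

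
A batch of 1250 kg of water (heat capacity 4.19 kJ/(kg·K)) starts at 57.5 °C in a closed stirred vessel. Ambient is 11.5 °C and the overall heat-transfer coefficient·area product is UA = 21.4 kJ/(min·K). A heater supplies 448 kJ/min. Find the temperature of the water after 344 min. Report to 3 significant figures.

Lumped-capacitance energy balance: M c_p dT/dt = UA(T_amb − T) + Q̇.
dT/dt = (T_ss − T)/τ with T_ss = T_amb + Q̇/UA = 11.5 + 448/21.4 = 32.435 °C, τ = M c_p/UA = 1250·4.19/21.4 = 244.74 min.
T approaches T_ss exponentially: T(t) = T_ss + (T₀ − T_ss) e^(−t/τ).
T(344) = 32.435 + (25.065)·0.24523 = 38.581 °C.

38.6 °C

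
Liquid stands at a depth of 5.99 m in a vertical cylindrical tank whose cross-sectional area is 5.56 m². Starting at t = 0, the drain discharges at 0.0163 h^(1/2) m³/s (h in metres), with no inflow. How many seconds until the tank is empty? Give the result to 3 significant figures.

1670 s

A dh/dt = −Q_out = −0.0163 √h.
Separate and integrate: 2(√h − √h₀) = −(0.0163/A) t.
Tank is empty when √h = 0: t_empty = 2A√h₀/0.0163.
t_empty = 2·5.56·√5.99/0.0163 = 11.120·2.4474/0.0163 = 1669.7 s.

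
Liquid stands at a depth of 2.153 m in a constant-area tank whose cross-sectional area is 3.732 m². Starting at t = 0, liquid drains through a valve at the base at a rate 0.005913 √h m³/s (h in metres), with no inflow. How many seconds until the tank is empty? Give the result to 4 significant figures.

1852 s

Volume balance on the tank: A dh/dt = −0.005913 √h.
∫ h^(−1/2) dh = −(0.005913/A) ∫ dt, giving 2√h = 2√h₀ − (0.005913/A) t.
Set h = 0: 2√h₀ = (0.005913/A) t_empty ⇒ t_empty = 2A√h₀/0.005913.
t_empty = 2·3.732·√2.153/0.005913 = 7.46400·1.46731/0.005913 = 1852.19 s.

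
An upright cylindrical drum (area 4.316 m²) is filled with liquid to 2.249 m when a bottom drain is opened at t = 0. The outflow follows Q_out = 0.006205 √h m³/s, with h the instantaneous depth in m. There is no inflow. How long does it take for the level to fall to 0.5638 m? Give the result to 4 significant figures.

Mass balance (ρ constant): A dh/dt = −0.006205 √h.
Separate and integrate: 2(√h − √h₀) = −(0.006205/A) t.
t = 2A(√h₀ − √h)/0.006205 = 2·4.316·(√2.249 − √0.5638)/0.006205
  = 8.63200 × (1.49967 − 0.750866) / 0.006205 = 1041.68 s.

1042 s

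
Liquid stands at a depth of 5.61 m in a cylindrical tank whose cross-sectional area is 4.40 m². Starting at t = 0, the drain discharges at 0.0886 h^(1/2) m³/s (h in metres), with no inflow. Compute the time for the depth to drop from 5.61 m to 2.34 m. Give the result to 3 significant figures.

With no inflow, A dh/dt = −0.0886 √h.
∫ h^(−1/2) dh = −(0.0886/A) ∫ dt, giving 2√h = 2√h₀ − (0.0886/A) t.
t = 2A(√h₀ − √h)/0.0886 = 2·4.40·(√5.61 − √2.34)/0.0886
  = 8.8000 × (2.3685 − 1.5297) / 0.0886 = 83.316 s.

83.3 s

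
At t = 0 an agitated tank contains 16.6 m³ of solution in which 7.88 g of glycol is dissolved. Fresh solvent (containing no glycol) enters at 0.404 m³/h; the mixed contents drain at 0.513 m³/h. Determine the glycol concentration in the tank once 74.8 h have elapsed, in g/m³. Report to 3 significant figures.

0.0388 g/m³

Let m(t) be the amount of glycol. Volume: V(t) = V₀ + (Q_in − Q_out) t = 16.6 − 0.10900 t; V(74.8) = 8.4468 m³.
Species balance (pure solvent in): dm/dt = −Q_out · m/V(t).
dm/m = −Q_out dt/(V₀ − 0.10900 t); integrating gives ln(m/m₀) = −(Q_out/(Q_in−Q_out)) ln(V/V₀).
m = m₀ (V₀/V)^(Q_out/(Q_in−Q_out)) = 7.88 × (16.6/8.4468)^(-4.7064) = 0.32778 g.
C = m/V = 0.32778/8.4468 = 0.038806 g/m³.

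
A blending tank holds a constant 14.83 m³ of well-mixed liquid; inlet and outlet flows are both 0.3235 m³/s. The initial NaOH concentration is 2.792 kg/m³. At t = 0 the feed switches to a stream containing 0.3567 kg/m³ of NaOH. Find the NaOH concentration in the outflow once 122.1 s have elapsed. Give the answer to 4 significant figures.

Species balance on the tank: V dC/dt = Q(C_in − C).
Rewrite as dC/dt + C/τ = C_in/τ, τ = V/Q = 45.8423 s.
Solution: C(t) = C_in + (C₀ − C_in) e^(−t/τ).
C(122.1) = 0.3567 + (2.792 − 0.3567)·e^(−122.1/45.8423) = 0.3567 + (2.43530)·0.0697055 = 0.526454 kg/m³.

0.5265 kg/m³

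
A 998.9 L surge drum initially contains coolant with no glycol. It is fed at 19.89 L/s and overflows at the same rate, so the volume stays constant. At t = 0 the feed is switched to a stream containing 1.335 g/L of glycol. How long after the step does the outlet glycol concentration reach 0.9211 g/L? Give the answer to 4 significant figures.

Species balance: V dC/dt = Q(C_in − C) ⇒ τ = V/Q = 50.2212 s.
C(t) = C_in + (C₀ − C_in) e^(−t/τ). Set C = 0.9211 and solve for t:
e^(−t/τ) = (C − C_in)/(C₀ − C_in) = (0.9211 − 1.335)/(0 − 1.335) = 0.310037
t = −τ ln(…) = 50.2212 × 1.17106 = 58.8122 s.

58.81 s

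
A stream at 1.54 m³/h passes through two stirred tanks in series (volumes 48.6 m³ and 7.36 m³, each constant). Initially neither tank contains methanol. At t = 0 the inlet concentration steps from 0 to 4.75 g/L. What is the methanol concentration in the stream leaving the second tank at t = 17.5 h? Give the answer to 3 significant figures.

Species balance on tank i: dCᵢ/dt = (Cᵢ₋₁ − Cᵢ)/τᵢ with τᵢ = Vᵢ/Q.
τ₁ = 48.6/1.54 = 31.558 h; τ₂ = 7.36/1.54 = 4.7792 h.
Solving the cascade with C₁(0)=C₂(0)=0 gives C₂(t) = C_in[1 − (τ₁ e^(−t/τ₁) − τ₂ e^(−t/τ₂))/(τ₁ − τ₂)].
At t = 17.5: e^(−t/τ₁) = 0.57434, e^(−t/τ₂) = 0.025689.
C₂ = 4.75·[1 − (31.558·0.57434 − 4.7792·0.025689)/(26.779)] = 4.75·0.32774 = 1.5568 g/L.

1.56 g/L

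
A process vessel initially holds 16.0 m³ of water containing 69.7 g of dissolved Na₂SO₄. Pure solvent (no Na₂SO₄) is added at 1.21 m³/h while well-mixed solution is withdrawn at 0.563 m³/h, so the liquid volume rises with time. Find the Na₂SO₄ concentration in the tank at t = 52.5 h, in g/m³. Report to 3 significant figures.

Total volume: dV/dt = Q_in − Q_out = 0.64700 m³/h, so V(t) = 16.0 + 0.64700 t and V(52.5) = 49.968 m³.
Species balance (pure solvent in): dm/dt = −Q_out · m/V(t).
dm/m = −Q_out dt/(V₀ + 0.64700 t); integrating gives ln(m/m₀) = −(Q_out/(Q_in−Q_out)) ln(V/V₀).
m = m₀ (V₀/V)^(Q_out/(Q_in−Q_out)) = 69.7 × (16.0/49.968)^(0.87017) = 25.875 g.
C = m/V = 25.875/49.968 = 0.51783 g/m³.

0.518 g/m³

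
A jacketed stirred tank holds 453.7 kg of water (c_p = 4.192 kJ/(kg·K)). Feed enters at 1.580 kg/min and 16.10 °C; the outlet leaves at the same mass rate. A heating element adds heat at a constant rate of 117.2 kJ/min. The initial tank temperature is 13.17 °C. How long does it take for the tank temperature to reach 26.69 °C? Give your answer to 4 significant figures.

First-law balance (no shaft work): M c_p dT/dt = ṁ c_p (T_in − T) + 117.2.
τ = M/ṁ = 287.152 min; T_ss = T_in + Q̇/(ṁ c_p) = 33.7949 °C.
T(t) = T_ss + (T₀ − T_ss) e^(−t/τ). Set T = 26.69:
e^(−t/τ) = (26.69 − 33.7949)/(13.17 − 33.7949) = 0.344483
t = −287.152 · ln(0.344483) = 306.021 min.

306.0 min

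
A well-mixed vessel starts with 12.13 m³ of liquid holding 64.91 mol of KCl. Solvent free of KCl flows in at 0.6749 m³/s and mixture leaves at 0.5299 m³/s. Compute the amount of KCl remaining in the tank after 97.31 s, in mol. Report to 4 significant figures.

Let m(t) be the amount of KCl. Volume: V(t) = V₀ + (Q_in − Q_out) t = 12.13 + 0.145000 t; V(97.31) = 26.2400 m³.
No KCl enters, so dm/dt = −Q_out · (m/V).
Separate: dm/m = −Q_out dt/V(t) ⇒ ln(m/m₀) = −(Q_out/(Q_in−Q_out)) ln(V/V₀).
m = m₀ (V₀/V)^(Q_out/(Q_in−Q_out)) = 64.91 × (12.13/26.2400)^(3.65448) = 3.86978 mol.

3.870 mol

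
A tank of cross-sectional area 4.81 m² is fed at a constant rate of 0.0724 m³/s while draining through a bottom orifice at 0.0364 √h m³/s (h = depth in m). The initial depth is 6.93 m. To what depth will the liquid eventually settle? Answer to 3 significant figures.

3.96 m

Level balance: A dh/dt = 0.0724 − 0.0364 √h. Setting dh/dt = 0:
Q_in = 0.0364 √h_ss ⇒ √h_ss = 0.0724/0.0364 = 1.9890.
h_ss = 1.9890² = 3.9562 m. (Since h₀ = 6.93 m > h_ss, the level will fall toward this value.)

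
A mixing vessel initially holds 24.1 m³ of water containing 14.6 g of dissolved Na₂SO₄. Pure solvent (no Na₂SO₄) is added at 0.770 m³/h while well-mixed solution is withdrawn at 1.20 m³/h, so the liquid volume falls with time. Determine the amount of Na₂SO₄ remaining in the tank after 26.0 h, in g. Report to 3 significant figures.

Total volume: dV/dt = Q_in − Q_out = -0.43000 m³/h, so V(t) = 24.1 − 0.43000 t and V(26.0) = 12.920 m³.
Solute balance: dm/dt = 0 − Q_out C = −Q_out m/V(t).
dm/m = −Q_out dt/(V₀ − 0.43000 t); integrating gives ln(m/m₀) = −(Q_out/(Q_in−Q_out)) ln(V/V₀).
m = m₀ (V₀/V)^(Q_out/(Q_in−Q_out)) = 14.6 × (24.1/12.920)^(-2.7907) = 2.5631 g.

2.56 g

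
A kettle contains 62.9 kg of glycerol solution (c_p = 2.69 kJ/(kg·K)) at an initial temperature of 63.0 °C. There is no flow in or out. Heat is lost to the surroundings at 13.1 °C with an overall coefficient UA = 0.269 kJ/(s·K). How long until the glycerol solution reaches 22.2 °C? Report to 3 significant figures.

Lumped-capacitance energy balance: M c_p dT/dt = UA(T_amb − T).
τ = M c_p/UA = 629.00 s; T_ss = T_amb = 13.100 °C.
T(t) = T_ss + (T₀ − T_ss)e^(−t/τ); set T = 22.2:
t = −τ ln[(T − T_ss)/(T₀ − T_ss)] = −629.00 · ln(0.18236) = 1070.4 s.

1070 s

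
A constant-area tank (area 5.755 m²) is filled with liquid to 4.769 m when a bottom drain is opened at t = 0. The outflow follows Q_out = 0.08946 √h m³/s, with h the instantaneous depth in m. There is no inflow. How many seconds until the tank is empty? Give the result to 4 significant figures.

A dh/dt = −Q_out = −0.08946 √h.
∫ h^(−1/2) dh = −(0.08946/A) ∫ dt, giving 2√h = 2√h₀ − (0.08946/A) t.
Tank is empty when √h = 0: t_empty = 2A√h₀/0.08946.
t_empty = 2·5.755·√4.769/0.08946 = 11.5100·2.18380/0.08946 = 280.970 s.

281.0 s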